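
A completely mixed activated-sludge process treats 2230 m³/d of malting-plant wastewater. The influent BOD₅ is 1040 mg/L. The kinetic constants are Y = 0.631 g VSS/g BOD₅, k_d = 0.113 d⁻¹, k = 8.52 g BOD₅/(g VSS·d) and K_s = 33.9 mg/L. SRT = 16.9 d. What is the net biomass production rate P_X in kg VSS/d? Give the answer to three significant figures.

P_X ≈ 502 kg VSS/d

Effluent substrate depends only on kinetics and SRT: S = K_s(1 + k_d θ_c) / [θ_c(Yk − k_d) − 1] = 33.9 × (1 + 0.113 × 16.9) / [16.9 × (0.631 × 8.52 − 0.113) − 1] = 98.64 / 87.95 = 1.122 mg/L.
Observed yield with endogenous decay: Y_obs = Y / (1 + k_d·θ_c) = 0.631 / (1 + 0.113 × 16.9) = 0.631 / 2.910 = 0.2169 g VSS/g BOD₅.
Q·(S₀ − S) = 2230 × (1040 − 1.12) × 10⁻³ = 2317 kg/d removed.
So the net sludge growth is P_X = 0.2169 × 2317 = 502.4 kg VSS/d.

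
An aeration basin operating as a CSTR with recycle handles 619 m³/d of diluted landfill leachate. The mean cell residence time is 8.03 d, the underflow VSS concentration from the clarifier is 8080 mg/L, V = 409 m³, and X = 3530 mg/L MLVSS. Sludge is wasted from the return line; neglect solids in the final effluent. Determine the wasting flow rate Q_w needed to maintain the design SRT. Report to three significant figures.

Wasting from the return line (neglecting effluent solids): Q_w = V·X / (θ_c·X_r) = 409.0 × 3530 / (8.03 × 8080) = 22.25 m³/d.

Q_w ≈ 22.3 m³/d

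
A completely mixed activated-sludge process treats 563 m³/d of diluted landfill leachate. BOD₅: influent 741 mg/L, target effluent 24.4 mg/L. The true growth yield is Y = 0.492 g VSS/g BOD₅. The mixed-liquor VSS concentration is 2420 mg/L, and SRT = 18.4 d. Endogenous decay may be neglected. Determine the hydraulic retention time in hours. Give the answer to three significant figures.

V·X = Y·Q·ΔS·θ_c gives V = 0.492 × 563 × (741 − 24.4) × 18.4 / 2420 = 1509 m³.
τ = V/Q = 1509/563 = 2.681 d, or 64.34 h.

τ ≈ 64.3 h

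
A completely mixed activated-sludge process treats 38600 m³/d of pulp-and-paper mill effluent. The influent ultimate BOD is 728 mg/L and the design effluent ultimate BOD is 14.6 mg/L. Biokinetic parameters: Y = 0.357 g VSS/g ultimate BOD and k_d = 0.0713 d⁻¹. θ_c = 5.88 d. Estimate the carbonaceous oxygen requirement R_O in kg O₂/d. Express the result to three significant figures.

Y_obs = Y / (1 + k_d θ_c) = 0.357 / (1 + 0.0713 × 5.88) = 0.357 / 1.419 = 0.2515.
Mass of ultimate BOD removed per day: Q(S₀ − S) = 38600 × 713.4 g/m³ = 27537 kg/d.
Net sludge production P_X = 0.2515 × 27537 = 6927 kg VSS/d.
R_O = Q·(S₀ − S) − 1.42·P_X = 27537 − 1.42 × 6927 = 17701 kg O₂/d.

R_O ≈ 17700 kg O₂/d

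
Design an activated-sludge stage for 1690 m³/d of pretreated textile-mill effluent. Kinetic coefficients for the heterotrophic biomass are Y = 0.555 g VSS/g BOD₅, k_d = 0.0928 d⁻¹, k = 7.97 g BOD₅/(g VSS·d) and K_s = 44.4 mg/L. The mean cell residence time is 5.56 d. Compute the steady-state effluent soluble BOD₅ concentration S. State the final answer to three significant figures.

Effluent substrate depends only on kinetics and SRT: S = K_s(1 + k_d θ_c) / [θ_c(Yk − k_d) − 1] = 44.4 × (1 + 0.0928 × 5.56) / [5.56 × (0.555 × 7.97 − 0.0928) − 1] = 67.31 / 23.08 = 2.917 mg/L.

S ≈ 2.92 mg/L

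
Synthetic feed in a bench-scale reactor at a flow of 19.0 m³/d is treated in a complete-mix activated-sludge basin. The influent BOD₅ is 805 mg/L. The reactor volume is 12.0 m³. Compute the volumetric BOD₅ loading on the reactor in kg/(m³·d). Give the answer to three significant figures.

L_v ≈ 1.27 kg BOD₅/(m³·d)

L_v = Q S₀ / V = 19.0 × 805 × 10⁻³ / 12.00 = 1.275 kg/(m³·d).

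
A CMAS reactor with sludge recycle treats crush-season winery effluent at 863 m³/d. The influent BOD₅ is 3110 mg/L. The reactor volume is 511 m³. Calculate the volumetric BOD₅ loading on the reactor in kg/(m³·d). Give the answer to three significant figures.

Applied BOD₅ load per unit volume = Q·S₀/V = (863 × 3110/1000)/511.0 = 5.252 kg BOD₅·m⁻³·d⁻¹.

L_v ≈ 5.25 kg BOD₅/(m³·d)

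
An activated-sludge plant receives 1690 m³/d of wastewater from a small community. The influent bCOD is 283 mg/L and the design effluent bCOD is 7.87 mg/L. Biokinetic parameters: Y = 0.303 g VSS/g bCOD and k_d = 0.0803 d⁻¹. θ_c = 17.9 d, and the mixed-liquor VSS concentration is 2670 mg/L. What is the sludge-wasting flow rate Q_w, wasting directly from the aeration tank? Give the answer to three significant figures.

Q_w ≈ 21.6 m³/d

Steady-state biomass mass balance: V·X·(1 + k_d·θ_c) = Y·Q·(S₀ − S)·θ_c, so V = 0.303 × 1690 × (283 − 7.87) × 17.9 / [2670 × (1 + 0.0803 × 17.9)] = 2.52×10^6 / 6508 = 387.5 m³.
Wasting from the aeration tank: Q_w = V / θ_c = 387.5 / 17.9 = 21.65 m³/d.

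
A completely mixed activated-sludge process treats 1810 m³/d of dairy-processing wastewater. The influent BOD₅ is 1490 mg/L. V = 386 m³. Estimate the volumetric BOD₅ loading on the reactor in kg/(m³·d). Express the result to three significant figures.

L_v ≈ 6.99 kg BOD₅/(m³·d)

Volumetric loading L_v = Q·S₀ / V = 1810 × 1490 g/m³ / 386.0 m³ = 6987 g/(m³·d) = 6.987 kg BOD₅/(m³·d).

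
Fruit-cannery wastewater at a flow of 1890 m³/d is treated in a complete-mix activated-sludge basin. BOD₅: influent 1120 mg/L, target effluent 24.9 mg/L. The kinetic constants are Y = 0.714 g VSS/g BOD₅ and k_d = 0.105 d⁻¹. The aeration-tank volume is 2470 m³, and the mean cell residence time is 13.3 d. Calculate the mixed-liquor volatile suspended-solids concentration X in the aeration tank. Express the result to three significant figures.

X ≈ 3320 mg/L

From V·X·(1 + k_d·θ_c) = Y·Q·(S₀ − S)·θ_c: X = 0.714 × 1890 × (1120 − 24.9) × 13.3 / [2470 × (1 + 0.105 × 13.3)] = 3320 mg/L.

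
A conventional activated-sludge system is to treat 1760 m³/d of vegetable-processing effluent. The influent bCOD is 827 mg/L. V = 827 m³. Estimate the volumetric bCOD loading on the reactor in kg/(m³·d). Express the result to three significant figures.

Applied bCOD load per unit volume = Q·S₀/V = (1760 × 827/1000)/827.0 = 1.760 kg bCOD·m⁻³·d⁻¹.

L_v ≈ 1.76 kg bCOD/(m³·d)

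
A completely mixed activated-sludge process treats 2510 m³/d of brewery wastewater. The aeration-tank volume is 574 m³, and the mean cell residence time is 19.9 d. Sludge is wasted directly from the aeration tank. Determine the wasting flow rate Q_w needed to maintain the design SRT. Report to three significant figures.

Q_w ≈ 28.8 m³/d

Wasting from the aeration tank: Q_w = V / θ_c = 574.0 / 19.9 = 28.84 m³/d.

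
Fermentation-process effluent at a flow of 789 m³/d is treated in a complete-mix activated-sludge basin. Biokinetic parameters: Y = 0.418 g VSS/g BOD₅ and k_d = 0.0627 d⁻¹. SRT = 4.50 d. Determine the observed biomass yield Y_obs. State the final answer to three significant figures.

Y_obs ≈ 0.326 g VSS/g BOD₅

Y_obs = Y / (1 + k_d θ_c) = 0.418 / (1 + 0.0627 × 4.50) = 0.418 / 1.282 = 0.3260.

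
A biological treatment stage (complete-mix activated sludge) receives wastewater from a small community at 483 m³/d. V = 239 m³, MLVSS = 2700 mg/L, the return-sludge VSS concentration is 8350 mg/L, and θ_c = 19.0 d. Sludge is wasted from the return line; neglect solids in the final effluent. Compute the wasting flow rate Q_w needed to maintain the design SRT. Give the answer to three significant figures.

Q_w ≈ 4.07 m³/d

Wasting from the return line (neglecting effluent solids): Q_w = V·X / (θ_c·X_r) = 239.0 × 2700 / (19.0 × 8350) = 4.067 m³/d.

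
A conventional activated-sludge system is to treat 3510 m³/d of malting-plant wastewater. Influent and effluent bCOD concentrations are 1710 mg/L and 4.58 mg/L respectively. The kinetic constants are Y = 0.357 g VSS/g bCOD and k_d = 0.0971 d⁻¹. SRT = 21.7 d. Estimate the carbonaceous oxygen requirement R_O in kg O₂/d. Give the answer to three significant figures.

Observed yield with endogenous decay: Y_obs = Y / (1 + k_d·θ_c) = 0.357 / (1 + 0.0971 × 21.7) = 0.357 / 3.107 = 0.1149 g VSS/g bCOD.
Mass of bCOD removed per day: Q(S₀ − S) = 3510 × 1705 g/m³ = 5986 kg/d.
Biomass synthesised: P_X = Y_obs × 5986 = 687.8 kg VSS/d.
R_O = Q·ΔS − 1.42 P_X = 5986 − 976.7 = 5009 kg O₂/d.

R_O ≈ 5010 kg O₂/d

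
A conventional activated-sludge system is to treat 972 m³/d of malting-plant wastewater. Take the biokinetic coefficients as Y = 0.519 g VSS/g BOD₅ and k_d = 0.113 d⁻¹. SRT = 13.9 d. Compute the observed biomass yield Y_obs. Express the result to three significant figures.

Y_obs ≈ 0.202 g VSS/g BOD₅

The observed yield is Y_obs = Y/(1 + k_d·θ_c) = 0.519 / (1 + 0.113 × 13.9) = 0.519 / 2.571 = 0.2019 g VSS per g BOD₅ removed.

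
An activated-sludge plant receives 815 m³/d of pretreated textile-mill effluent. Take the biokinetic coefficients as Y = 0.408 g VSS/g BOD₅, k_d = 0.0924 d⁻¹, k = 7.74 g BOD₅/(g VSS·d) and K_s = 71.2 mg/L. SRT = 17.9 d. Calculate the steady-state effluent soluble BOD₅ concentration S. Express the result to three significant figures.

S ≈ 3.51 mg/L

For a completely mixed reactor with recycle the Lawrence–McCarty relation gives S = K_s·(1 + k_d·θ_c) / [θ_c·(Y·k − k_d) − 1] = 71.2 × (1 + 0.0924 × 17.9) / [17.9 × (0.408 × 7.74 − 0.0924) − 1] = 189.0 / 53.87 = 3.508 mg/L.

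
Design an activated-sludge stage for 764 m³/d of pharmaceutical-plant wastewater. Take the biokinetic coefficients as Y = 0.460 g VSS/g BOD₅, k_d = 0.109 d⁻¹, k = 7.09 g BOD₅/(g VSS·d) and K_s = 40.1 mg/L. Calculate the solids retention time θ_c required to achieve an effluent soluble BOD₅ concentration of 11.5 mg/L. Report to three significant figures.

Specific growth rate at S = 11.5 mg/L: μ = YkS/(K_s+S) = 0.460·7.09·11.5/(40.1+11.5) = 0.7269 d⁻¹.
Then 1/θ_c = μ − k_d = 0.7269 − 0.109 = 0.6179 d⁻¹, giving θ_c = 1.618 d.

θ_c ≈ 1.62 d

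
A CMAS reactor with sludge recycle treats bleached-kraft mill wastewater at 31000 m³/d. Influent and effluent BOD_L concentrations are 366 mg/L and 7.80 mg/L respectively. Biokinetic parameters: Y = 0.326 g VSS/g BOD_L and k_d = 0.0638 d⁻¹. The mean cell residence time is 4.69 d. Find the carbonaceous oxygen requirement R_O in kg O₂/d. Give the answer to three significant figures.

R_O ≈ 7150 kg O₂/d

Y_obs = Y / (1 + k_d θ_c) = 0.326 / (1 + 0.0638 × 4.69) = 0.326 / 1.299 = 0.2509.
Substrate removed = Q·(S₀ − S) = 31000 m³/d × (366 − 7.80) g/m³ = 1.11×10^7 g/d = 11104 kg/d.
P_X = Y_obs·Q·(S₀ − S) = 0.2509 × 11104 = 2786 kg VSS/d.
Carbonaceous O₂ demand = substrate oxidised − cell-mass equivalent = 11104 − 1.42 × 2786 = 7148 kg O₂/d.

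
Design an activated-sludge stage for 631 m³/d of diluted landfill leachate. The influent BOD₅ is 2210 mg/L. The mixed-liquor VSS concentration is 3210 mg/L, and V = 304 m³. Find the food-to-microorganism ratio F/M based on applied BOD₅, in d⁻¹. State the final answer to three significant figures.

F/M ≈ 1.43 d⁻¹

F/M = Q·S₀ / (V·X) = 631 × 2210 / (304.0 × 3210) = 1.429 g BOD₅·(g VSS·d)⁻¹.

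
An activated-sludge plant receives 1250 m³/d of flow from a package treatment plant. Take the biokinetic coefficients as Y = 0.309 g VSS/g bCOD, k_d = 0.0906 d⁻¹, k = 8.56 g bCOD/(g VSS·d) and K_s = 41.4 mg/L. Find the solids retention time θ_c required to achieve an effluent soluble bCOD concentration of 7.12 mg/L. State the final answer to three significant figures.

From 1/θ_c = Y·k·S/(K_s + S) − k_d: Y·k·S/(K_s+S) = 0.309 × 8.56 × 7.12 / (41.4 + 7.12) = 0.3881 d⁻¹.
θ_c = 1/(μ − k_d) = 1/(0.3881 − 0.0906) = 1/0.2975 = 3.361 d.

θ_c ≈ 3.36 d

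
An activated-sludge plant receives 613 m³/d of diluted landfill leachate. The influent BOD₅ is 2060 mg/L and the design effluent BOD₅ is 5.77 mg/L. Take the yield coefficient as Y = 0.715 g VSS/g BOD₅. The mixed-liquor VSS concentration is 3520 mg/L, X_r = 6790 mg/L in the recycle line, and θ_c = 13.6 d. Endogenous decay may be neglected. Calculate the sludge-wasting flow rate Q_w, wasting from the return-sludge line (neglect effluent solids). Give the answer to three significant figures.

Q_w ≈ 133 m³/d

With k_d = 0 the design equation reduces to V = Y Q (S₀−S) θ_c / X = 0.715 × 613 × (2060 − 5.77) × 13.6 / 3520 = 3479 m³.
Wasting from the return line (neglecting effluent solids): Q_w = V·X / (θ_c·X_r) = 3479 × 3520 / (13.6 × 6790) = 132.6 m³/d.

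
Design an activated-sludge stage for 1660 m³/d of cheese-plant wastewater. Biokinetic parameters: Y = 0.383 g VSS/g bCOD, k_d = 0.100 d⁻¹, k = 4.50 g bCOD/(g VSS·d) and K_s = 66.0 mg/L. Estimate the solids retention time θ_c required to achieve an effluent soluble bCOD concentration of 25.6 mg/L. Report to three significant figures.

θ_c ≈ 2.62 d

At the target effluent, Y k S/(K_s+S) = 0.383×4.50×25.6/91.60 = 0.4817 d⁻¹.
θ_c = 1/(μ − k_d) = 1/(0.4817 − 0.100) = 1/0.3817 = 2.620 d.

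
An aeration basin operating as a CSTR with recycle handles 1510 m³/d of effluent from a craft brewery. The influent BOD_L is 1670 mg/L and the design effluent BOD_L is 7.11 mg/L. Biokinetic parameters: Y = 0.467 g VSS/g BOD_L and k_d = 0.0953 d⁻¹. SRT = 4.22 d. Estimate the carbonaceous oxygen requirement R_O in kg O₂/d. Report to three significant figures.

R_O ≈ 1320 kg O₂/d

Observed yield with endogenous decay: Y_obs = Y / (1 + k_d·θ_c) = 0.467 / (1 + 0.0953 × 4.22) = 0.467 / 1.402 = 0.3331 g VSS/g BOD_L.
Q·(S₀ − S) = 1510 × (1670 − 7.11) × 10⁻³ = 2511 kg/d removed.
Biomass synthesised: P_X = Y_obs × 2511 = 836.3 kg VSS/d.
R_O = Q·(S₀ − S) − 1.42·P_X = 2511 − 1.42 × 836.3 = 1323 kg O₂/d.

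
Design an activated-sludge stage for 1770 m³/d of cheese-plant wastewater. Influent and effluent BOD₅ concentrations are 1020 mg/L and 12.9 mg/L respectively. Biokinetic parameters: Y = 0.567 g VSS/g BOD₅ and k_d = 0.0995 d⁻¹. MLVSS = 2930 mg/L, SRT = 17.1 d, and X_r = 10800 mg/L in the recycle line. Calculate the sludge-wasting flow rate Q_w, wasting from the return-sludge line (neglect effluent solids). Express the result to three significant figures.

Rearranging the biomass balance for a CMAS with decay, V = Y·Q·ΔS·θ_c / [X·(1+k_d θ_c)] = 0.567 × 1770 × (1020 − 12.9) × 17.1 / [2930 × (1 + 0.0995 × 17.1)] = 1.73×10^7 / 7915 = 2184 m³.
θ_c = V·X/(Q_w·X_r) when wasting from the recycle, so Q_w = V·X/(θ_c·X_r) = 2184 × 2930 / (17.1 × 10800) = 34.64 m³/d.

Q_w ≈ 34.6 m³/d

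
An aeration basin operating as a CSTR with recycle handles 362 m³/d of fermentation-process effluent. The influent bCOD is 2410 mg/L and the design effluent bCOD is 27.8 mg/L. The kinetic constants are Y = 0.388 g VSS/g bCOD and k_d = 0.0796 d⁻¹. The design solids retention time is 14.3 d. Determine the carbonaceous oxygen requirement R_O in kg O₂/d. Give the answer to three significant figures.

R_O ≈ 640 kg O₂/d

Y_obs = Y / (1 + k_d θ_c) = 0.388 / (1 + 0.0796 × 14.3) = 0.388 / 2.138 = 0.1815.
Substrate removed = Q·(S₀ − S) = 362 m³/d × (2410 − 27.8) g/m³ = 8.62×10^5 g/d = 862.4 kg/d.
Biomass synthesised: P_X = Y_obs × 862.4 = 156.5 kg VSS/d.
R_O = Q·(S₀ − S) − 1.42·P_X = 862.4 − 1.42 × 156.5 = 640.2 kg O₂/d.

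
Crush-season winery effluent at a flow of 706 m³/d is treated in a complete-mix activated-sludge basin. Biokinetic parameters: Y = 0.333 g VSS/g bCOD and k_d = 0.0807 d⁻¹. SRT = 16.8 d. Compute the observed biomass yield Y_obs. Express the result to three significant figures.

Y_obs ≈ 0.141 g VSS/g bCOD

The observed yield is Y_obs = Y/(1 + k_d·θ_c) = 0.333 / (1 + 0.0807 × 16.8) = 0.333 / 2.356 = 0.1414 g VSS per g bCOD removed.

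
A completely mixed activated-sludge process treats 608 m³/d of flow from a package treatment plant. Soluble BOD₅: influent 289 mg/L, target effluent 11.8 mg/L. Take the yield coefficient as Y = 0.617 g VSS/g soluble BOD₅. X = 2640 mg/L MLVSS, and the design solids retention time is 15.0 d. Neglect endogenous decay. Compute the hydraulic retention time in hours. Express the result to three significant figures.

With k_d = 0 the design equation reduces to V = Y Q (S₀−S) θ_c / X = 0.617 × 608 × (289 − 11.8) × 15.0 / 2640 = 590.8 m³.
Hydraulic retention time τ = V/Q = 590.8 / 608 = 0.9718 d = 23.32 h.

τ ≈ 23.3 h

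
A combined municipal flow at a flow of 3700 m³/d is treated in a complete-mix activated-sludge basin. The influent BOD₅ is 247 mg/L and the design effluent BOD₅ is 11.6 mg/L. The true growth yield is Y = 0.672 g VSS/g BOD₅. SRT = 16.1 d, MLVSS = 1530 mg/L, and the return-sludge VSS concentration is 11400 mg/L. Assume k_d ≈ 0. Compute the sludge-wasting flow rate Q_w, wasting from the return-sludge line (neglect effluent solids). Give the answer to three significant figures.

V·X = Y·Q·ΔS·θ_c gives V = 0.672 × 3700 × (247 − 11.6) × 16.1 / 1530 = 6159 m³.
θ_c = V·X/(Q_w·X_r) when wasting from the recycle, so Q_w = V·X/(θ_c·X_r) = 6159 × 1530 / (16.1 × 11400) = 51.34 m³/d.

Q_w ≈ 51.3 m³/d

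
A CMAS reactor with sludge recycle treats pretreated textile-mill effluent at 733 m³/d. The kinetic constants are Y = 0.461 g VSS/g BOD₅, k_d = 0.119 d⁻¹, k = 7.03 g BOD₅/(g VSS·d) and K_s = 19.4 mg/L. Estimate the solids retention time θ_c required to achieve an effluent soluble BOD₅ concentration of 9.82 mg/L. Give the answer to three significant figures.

θ_c ≈ 1.03 d

From 1/θ_c = Y·k·S/(K_s + S) − k_d: Y·k·S/(K_s+S) = 0.461 × 7.03 × 9.82 / (19.4 + 9.82) = 1.089 d⁻¹.
1/θ_c = 1.089 − 0.119 = 0.9701 d⁻¹, so θ_c = 1.031 d.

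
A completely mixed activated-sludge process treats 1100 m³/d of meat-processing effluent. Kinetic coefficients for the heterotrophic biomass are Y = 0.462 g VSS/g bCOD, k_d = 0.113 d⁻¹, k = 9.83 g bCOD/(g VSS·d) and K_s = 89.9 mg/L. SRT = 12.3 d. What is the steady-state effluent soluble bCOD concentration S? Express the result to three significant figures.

Effluent substrate depends only on kinetics and SRT: S = K_s(1 + k_d θ_c) / [θ_c(Yk − k_d) − 1] = 89.9 × (1 + 0.113 × 12.3) / [12.3 × (0.462 × 9.83 − 0.113) − 1] = 214.9 / 53.47 = 4.018 mg/L.

S ≈ 4.02 mg/L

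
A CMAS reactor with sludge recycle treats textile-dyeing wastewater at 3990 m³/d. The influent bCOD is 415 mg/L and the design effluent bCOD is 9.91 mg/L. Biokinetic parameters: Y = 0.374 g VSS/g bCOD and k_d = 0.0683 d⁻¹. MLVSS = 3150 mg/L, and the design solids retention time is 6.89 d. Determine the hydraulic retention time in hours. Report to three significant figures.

τ ≈ 5.41 h

Steady-state biomass mass balance: V·X·(1 + k_d·θ_c) = Y·Q·(S₀ − S)·θ_c, so V = 0.374 × 3990 × (415 − 9.91) × 6.89 / [3150 × (1 + 0.0683 × 6.89)] = 4.17×10^6 / 4632 = 899.1 m³.
Hydraulic retention time τ = V/Q = 899.1 / 3990 = 0.2253 d = 5.408 h.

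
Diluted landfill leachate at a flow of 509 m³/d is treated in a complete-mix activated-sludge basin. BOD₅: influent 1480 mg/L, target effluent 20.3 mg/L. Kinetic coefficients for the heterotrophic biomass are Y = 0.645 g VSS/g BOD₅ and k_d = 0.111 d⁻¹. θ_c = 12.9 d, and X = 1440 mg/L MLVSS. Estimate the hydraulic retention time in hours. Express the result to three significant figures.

From the SRT design equation V = Y Q (S₀−S) θ_c / [X (1 + k_d θ_c)] = 0.645 × 509 × (1480 − 20.3) × 12.9 / [1440 × (1 + 0.111 × 12.9)] = 6.18×10^6 / 3502 = 1765 m³.
HRT = V/Q = 1765 m³ / 509 m³·d⁻¹ = 3.468 d × 24 = 83.24 h.

τ ≈ 83.2 h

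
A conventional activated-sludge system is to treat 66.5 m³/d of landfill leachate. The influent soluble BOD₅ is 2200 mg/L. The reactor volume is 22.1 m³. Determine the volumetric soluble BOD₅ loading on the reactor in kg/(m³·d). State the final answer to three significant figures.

Applied soluble BOD₅ load per unit volume = Q·S₀/V = (66.5 × 2200/1000)/22.10 = 6.620 kg soluble BOD₅·m⁻³·d⁻¹.

L_v ≈ 6.62 kg soluble BOD₅/(m³·d)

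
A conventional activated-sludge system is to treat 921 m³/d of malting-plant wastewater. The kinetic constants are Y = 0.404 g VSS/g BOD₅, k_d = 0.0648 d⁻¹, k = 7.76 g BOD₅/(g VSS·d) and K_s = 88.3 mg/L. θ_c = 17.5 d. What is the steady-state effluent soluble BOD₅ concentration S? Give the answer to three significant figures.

Effluent substrate depends only on kinetics and SRT: S = K_s(1 + k_d θ_c) / [θ_c(Yk − k_d) − 1] = 88.3 × (1 + 0.0648 × 17.5) / [17.5 × (0.404 × 7.76 − 0.0648) − 1] = 188.4 / 52.73 = 3.574 mg/L.

S ≈ 3.57 mg/L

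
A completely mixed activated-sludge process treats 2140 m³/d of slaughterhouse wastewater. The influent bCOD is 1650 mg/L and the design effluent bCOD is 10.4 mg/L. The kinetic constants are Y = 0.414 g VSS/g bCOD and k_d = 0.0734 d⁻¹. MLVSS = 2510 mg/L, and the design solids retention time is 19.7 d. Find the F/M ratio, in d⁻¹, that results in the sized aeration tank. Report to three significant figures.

F/M ≈ 0.302 d⁻¹

From the SRT design equation V = Y Q (S₀−S) θ_c / [X (1 + k_d θ_c)] = 0.414 × 2140 × (1650 − 10.4) × 19.7 / [2510 × (1 + 0.0734 × 19.7)] = 2.86×10^7 / 6139 = 4661 m³.
F/M = Q·S₀ / (V·X) = 2140 × 1650 / (4661 × 2510) = 0.3018 g bCOD·(g VSS·d)⁻¹.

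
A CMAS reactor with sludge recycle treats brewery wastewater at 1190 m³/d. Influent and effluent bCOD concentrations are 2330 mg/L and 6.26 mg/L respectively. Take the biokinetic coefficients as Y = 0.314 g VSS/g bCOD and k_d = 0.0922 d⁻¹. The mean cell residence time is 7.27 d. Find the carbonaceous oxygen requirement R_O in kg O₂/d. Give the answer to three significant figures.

R_O ≈ 2030 kg O₂/d

Observed yield with endogenous decay: Y_obs = Y / (1 + k_d·θ_c) = 0.314 / (1 + 0.0922 × 7.27) = 0.314 / 1.670 = 0.1880 g VSS/g bCOD.
Mass of bCOD removed per day: Q(S₀ − S) = 1190 × 2324 g/m³ = 2765 kg/d.
P_X = Y_obs·Q·(S₀ − S) = 0.1880 × 2765 = 519.8 kg VSS/d.
R_O = Q·(S₀ − S) − 1.42·P_X = 2765 − 1.42 × 519.8 = 2027 kg O₂/d.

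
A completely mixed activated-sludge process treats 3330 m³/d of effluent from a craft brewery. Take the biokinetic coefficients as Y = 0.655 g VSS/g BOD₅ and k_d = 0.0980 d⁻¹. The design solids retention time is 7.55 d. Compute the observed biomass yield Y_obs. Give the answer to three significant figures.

Y_obs ≈ 0.376 g VSS/g BOD₅

Correct the yield for decay: Y_obs = Y/(1 + k_d θ_c) = 0.655 / (1 + 0.0980 × 7.55) = 0.655 / 1.740 = 0.3765.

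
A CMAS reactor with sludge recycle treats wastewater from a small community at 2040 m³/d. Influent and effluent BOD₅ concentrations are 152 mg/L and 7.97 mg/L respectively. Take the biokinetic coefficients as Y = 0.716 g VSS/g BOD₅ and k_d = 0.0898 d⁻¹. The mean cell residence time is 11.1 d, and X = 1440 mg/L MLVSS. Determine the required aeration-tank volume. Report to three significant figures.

V ≈ 812 m³

From the SRT design equation V = Y Q (S₀−S) θ_c / [X (1 + k_d θ_c)] = 0.716 × 2040 × (152 − 7.97) × 11.1 / [1440 × (1 + 0.0898 × 11.1)] = 2.34×10^6 / 2875 = 812.1 m³.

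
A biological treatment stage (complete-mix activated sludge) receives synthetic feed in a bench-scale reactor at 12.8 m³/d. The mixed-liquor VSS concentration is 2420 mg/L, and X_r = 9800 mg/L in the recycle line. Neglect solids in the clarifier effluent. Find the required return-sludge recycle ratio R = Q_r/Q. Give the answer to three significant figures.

R ≈ 0.328

Mass balance around the secondary clarifier (neglecting effluent solids): R = X / (X_r − X) = 2420 / (9800 − 2420) = 0.3279.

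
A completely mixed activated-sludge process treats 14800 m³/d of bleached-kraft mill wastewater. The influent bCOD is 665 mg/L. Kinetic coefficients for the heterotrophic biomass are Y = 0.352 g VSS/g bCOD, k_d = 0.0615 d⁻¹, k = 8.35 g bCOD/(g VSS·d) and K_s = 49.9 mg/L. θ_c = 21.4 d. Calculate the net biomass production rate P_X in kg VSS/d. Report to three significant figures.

For a completely mixed reactor with recycle the Lawrence–McCarty relation gives S = K_s·(1 + k_d·θ_c) / [θ_c·(Y·k − k_d) − 1] = 49.9 × (1 + 0.0615 × 21.4) / [21.4 × (0.352 × 8.35 − 0.0615) − 1] = 115.6 / 60.58 = 1.908 mg/L.
Y_obs = Y / (1 + k_d θ_c) = 0.352 / (1 + 0.0615 × 21.4) = 0.352 / 2.316 = 0.1520.
Substrate removed = Q·(S₀ − S) = 14800 m³/d × (665 − 1.91) g/m³ = 9.81×10^6 g/d = 9814 kg/d.
Biomass produced: P_X = Y_obs·Q·ΔS = 0.1520 × 9814 ≈ 1491 kg VSS/d.

P_X ≈ 1490 kg VSS/d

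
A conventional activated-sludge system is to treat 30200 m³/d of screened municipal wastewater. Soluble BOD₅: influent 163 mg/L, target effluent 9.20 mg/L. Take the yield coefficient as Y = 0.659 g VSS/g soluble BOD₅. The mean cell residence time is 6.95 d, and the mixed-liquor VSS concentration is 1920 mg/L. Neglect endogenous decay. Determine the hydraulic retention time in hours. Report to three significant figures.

τ ≈ 8.81 h

With k_d = 0 the design equation reduces to V = Y Q (S₀−S) θ_c / X = 0.659 × 30200 × (163 − 9.20) × 6.95 / 1920 = 11080 m³.
Hydraulic retention time τ = V/Q = 11080 / 30200 = 0.3669 d = 8.805 h.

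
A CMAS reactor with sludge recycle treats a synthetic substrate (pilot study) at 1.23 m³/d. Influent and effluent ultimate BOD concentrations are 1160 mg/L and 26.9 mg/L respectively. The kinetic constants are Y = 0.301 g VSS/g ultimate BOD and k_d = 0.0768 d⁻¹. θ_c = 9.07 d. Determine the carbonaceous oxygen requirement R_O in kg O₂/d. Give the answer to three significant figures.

R_O ≈ 1.04 kg O₂/d

The observed yield is Y_obs = Y/(1 + k_d·θ_c) = 0.301 / (1 + 0.0768 × 9.07) = 0.301 / 1.697 = 0.1774 g VSS per g ultimate BOD removed.
ΔS = 1160 − 26.9 = 1133 mg/L, so the substrate removal rate is 1.23 × 1133/1000 = 1.394 kg ultimate BOD/d.
Biomass synthesised: P_X = Y_obs × 1.394 = 0.2473 kg VSS/d.
R_O = Q·ΔS − 1.42 P_X = 1.394 − 0.3511 = 1.043 kg O₂/d.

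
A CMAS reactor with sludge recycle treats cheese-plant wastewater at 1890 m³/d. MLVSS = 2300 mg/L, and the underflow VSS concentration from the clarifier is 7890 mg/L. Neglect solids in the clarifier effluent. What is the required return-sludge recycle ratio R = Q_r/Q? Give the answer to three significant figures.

Mass balance around the secondary clarifier (neglecting effluent solids): R = X / (X_r − X) = 2300 / (7890 − 2300) = 0.4114.

R ≈ 0.411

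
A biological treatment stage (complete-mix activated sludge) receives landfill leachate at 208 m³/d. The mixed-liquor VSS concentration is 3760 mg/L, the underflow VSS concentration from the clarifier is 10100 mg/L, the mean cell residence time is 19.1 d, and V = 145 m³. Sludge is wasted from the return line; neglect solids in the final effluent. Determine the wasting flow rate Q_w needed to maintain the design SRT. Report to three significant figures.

Wasting from the return line (neglecting effluent solids): Q_w = V·X / (θ_c·X_r) = 145.0 × 3760 / (19.1 × 10100) = 2.826 m³/d.

Q_w ≈ 2.83 m³/d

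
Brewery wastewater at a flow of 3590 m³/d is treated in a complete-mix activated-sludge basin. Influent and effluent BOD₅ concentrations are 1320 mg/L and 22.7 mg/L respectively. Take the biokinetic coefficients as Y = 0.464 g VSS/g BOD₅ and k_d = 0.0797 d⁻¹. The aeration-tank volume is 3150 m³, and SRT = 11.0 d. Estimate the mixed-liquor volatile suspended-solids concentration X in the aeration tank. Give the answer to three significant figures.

Solving the biomass balance for X: X = Y Q (S₀−S) θ_c / [V (1+k_d θ_c)] = 0.464 × 3590 × (1320 − 22.7) × 11.0 / [3150 × (1 + 0.0797 × 11.0)] = 4021 mg/L.

X ≈ 4020 mg/L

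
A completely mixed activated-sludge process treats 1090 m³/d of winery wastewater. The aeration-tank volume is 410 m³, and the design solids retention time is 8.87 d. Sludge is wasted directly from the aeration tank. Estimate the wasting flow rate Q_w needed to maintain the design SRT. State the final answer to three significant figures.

Q_w ≈ 46.2 m³/d

For wasting at MLVSS concentration, Q_w = V/θ_c = 410.0/8.87 = 46.22 m³/d.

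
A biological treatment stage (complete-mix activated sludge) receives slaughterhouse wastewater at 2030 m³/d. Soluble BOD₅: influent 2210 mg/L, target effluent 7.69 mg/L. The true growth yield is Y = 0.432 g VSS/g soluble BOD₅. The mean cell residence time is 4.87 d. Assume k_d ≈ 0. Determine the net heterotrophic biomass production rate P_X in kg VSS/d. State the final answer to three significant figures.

P_X ≈ 1930 kg VSS/d

Since k_d ≈ 0, Y_obs = Y = 0.432 g VSS/g soluble BOD₅.
Mass of soluble BOD₅ removed per day: Q(S₀ − S) = 2030 × 2202 g/m³ = 4471 kg/d.
So the net sludge growth is P_X = 0.4320 × 4471 = 1931 kg VSS/d.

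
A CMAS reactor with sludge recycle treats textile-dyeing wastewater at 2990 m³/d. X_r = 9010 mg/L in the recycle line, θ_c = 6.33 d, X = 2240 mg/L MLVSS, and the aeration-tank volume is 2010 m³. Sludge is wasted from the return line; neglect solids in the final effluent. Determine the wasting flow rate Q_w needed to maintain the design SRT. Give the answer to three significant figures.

Q_w ≈ 78.9 m³/d

Q_w = (V·X)/(θ_c X_r) = 2010 × 2240 / (6.33 × 9010) = 78.94 m³/d.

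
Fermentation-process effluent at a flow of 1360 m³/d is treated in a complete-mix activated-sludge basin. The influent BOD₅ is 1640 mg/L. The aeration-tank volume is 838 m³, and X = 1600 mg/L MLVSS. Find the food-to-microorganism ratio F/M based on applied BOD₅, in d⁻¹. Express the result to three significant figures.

F/M ≈ 1.66 d⁻¹

F/M = Q·S₀ / (V·X) = 1360 × 1640 / (838.0 × 1600) = 1.663 g BOD₅·(g VSS·d)⁻¹.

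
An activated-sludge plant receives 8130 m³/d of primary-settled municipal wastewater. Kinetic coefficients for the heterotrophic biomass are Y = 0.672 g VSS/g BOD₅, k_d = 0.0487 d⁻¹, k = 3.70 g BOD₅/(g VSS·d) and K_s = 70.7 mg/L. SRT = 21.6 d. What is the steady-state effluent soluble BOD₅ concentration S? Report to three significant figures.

From the Monod/SRT balance for a CMAS, S = K_s·(1+k_d θ_c)/[θ_c·(Y k − k_d) − 1] = 70.7 × (1 + 0.0487 × 21.6) / [21.6 × (0.672 × 3.70 − 0.0487) − 1] = 145.1 / 51.65 = 2.808 mg/L.

S ≈ 2.81 mg/L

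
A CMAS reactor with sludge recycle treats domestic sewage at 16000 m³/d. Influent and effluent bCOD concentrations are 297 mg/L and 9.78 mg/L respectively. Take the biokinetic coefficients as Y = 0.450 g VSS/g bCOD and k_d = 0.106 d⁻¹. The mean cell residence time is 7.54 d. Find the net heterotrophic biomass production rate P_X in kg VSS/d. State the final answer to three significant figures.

Correct the yield for decay: Y_obs = Y/(1 + k_d θ_c) = 0.450 / (1 + 0.106 × 7.54) = 0.450 / 1.799 = 0.2501.
Q·(S₀ − S) = 16000 × (297 − 9.78) × 10⁻³ = 4596 kg/d removed.
Biomass produced: P_X = Y_obs·Q·ΔS = 0.2501 × 4596 ≈ 1149 kg VSS/d.

P_X ≈ 1150 kg VSS/d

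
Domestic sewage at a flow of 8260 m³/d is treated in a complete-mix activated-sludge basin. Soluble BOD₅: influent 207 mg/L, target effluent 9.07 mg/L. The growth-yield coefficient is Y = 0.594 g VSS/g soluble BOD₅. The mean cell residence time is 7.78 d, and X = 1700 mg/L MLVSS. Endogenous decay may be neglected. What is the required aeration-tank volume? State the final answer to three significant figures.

V ≈ 4440 m³

With k_d = 0 the design equation reduces to V = Y Q (S₀−S) θ_c / X = 0.594 × 8260 × (207 − 9.07) × 7.78 / 1700 = 4444 m³.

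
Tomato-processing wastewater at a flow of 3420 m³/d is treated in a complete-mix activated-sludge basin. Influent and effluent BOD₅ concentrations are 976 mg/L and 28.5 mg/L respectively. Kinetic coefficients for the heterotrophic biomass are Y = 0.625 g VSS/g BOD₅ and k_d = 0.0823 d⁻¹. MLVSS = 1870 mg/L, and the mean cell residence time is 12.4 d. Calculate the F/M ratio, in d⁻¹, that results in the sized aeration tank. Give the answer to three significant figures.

Rearranging the biomass balance for a CMAS with decay, V = Y·Q·ΔS·θ_c / [X·(1+k_d θ_c)] = 0.625 × 3420 × (976 − 28.5) × 12.4 / [1870 × (1 + 0.0823 × 12.4)] = 2.51×10^7 / 3778 = 6647 m³.
F/M = applied load / biomass = Q·S₀/(V·X) = 3420 × 976 / (6647 × 1870) = 0.2686 d⁻¹.

F/M ≈ 0.269 d⁻¹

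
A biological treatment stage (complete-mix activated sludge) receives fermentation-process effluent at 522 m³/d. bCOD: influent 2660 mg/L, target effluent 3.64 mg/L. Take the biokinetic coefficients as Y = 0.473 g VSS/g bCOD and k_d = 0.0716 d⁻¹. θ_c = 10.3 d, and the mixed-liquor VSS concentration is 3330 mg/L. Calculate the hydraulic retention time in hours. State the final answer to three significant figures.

From the SRT design equation V = Y Q (S₀−S) θ_c / [X (1 + k_d θ_c)] = 0.473 × 522 × (2660 − 3.64) × 10.3 / [3330 × (1 + 0.0716 × 10.3)] = 6.76×10^6 / 5786 = 1168 m³.
HRT = V/Q = 1168 m³ / 522 m³·d⁻¹ = 2.237 d × 24 = 53.68 h.

τ ≈ 53.7 h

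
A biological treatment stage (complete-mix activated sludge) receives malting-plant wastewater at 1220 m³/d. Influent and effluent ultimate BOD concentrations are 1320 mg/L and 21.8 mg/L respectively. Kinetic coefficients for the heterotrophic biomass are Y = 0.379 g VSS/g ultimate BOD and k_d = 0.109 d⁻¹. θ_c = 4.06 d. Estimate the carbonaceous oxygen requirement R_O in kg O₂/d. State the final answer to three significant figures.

Y_obs = Y / (1 + k_d θ_c) = 0.379 / (1 + 0.109 × 4.06) = 0.379 / 1.443 = 0.2627.
ΔS = 1320 − 21.8 = 1298 mg/L, so the substrate removal rate is 1220 × 1298/1000 = 1584 kg ultimate BOD/d.
Net sludge production P_X = 0.2627 × 1584 = 416.1 kg VSS/d.
Carbonaceous O₂ demand = substrate oxidised − cell-mass equivalent = 1584 − 1.42 × 416.1 = 992.9 kg O₂/d.

R_O ≈ 993 kg O₂/d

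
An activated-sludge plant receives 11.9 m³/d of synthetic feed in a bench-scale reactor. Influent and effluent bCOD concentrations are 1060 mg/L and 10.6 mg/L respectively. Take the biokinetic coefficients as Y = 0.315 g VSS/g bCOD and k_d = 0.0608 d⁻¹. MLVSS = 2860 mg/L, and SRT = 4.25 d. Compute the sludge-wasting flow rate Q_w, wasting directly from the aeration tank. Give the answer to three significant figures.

Q_w ≈ 1.09 m³/d

From the SRT design equation V = Y Q (S₀−S) θ_c / [X (1 + k_d θ_c)] = 0.315 × 11.9 × (1060 − 10.6) × 4.25 / [2860 × (1 + 0.0608 × 4.25)] = 1.67×10^4 / 3599 = 4.645 m³.
With mixed-liquor wasting, θ_c = V/Q_w, so Q_w = V/θ_c = 4.645/4.25 = 1.093 m³/d.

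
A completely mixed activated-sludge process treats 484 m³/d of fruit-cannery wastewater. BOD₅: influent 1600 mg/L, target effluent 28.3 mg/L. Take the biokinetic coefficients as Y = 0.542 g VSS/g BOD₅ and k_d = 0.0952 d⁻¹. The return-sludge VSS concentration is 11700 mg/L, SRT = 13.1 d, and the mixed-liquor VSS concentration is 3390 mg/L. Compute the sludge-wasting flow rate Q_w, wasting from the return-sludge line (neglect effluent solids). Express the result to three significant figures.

Q_w ≈ 15.7 m³/d

Steady-state biomass mass balance: V·X·(1 + k_d·θ_c) = Y·Q·(S₀ − S)·θ_c, so V = 0.542 × 484 × (1600 − 28.3) × 13.1 / [3390 × (1 + 0.0952 × 13.1)] = 5.4×10^6 / 7618 = 709.0 m³.
θ_c = V·X/(Q_w·X_r) when wasting from the recycle, so Q_w = V·X/(θ_c·X_r) = 709.0 × 3390 / (13.1 × 11700) = 15.68 m³/d.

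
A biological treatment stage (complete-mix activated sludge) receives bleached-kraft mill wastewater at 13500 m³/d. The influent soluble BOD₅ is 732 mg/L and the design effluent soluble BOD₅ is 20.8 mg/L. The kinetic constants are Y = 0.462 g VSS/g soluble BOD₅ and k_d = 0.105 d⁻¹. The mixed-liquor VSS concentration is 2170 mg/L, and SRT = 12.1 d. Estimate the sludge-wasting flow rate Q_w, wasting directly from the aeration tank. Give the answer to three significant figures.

From the SRT design equation V = Y Q (S₀−S) θ_c / [X (1 + k_d θ_c)] = 0.462 × 13500 × (732 − 20.8) × 12.1 / [2170 × (1 + 0.105 × 12.1)] = 5.37×10^7 / 4927 = 10894 m³.
For wasting at MLVSS concentration, Q_w = V/θ_c = 10894/12.1 = 900.3 m³/d.

Q_w ≈ 900 m³/d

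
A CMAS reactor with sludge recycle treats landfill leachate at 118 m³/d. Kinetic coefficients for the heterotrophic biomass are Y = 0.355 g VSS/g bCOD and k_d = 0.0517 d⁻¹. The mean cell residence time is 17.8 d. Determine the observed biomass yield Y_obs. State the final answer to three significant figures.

Y_obs = Y / (1 + k_d θ_c) = 0.355 / (1 + 0.0517 × 17.8) = 0.355 / 1.920 = 0.1849.

Y_obs ≈ 0.185 g VSS/g bCOD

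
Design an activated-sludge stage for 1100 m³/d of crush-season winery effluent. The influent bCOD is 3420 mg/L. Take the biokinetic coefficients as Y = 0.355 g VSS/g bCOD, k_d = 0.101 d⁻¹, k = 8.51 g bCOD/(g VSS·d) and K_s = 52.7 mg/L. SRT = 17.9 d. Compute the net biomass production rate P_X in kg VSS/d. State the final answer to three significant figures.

From the Monod/SRT balance for a CMAS, S = K_s·(1+k_d θ_c)/[θ_c·(Y k − k_d) − 1] = 52.7 × (1 + 0.101 × 17.9) / [17.9 × (0.355 × 8.51 − 0.101) − 1] = 148.0 / 51.27 = 2.886 mg/L.
Observed yield with endogenous decay: Y_obs = Y / (1 + k_d·θ_c) = 0.355 / (1 + 0.101 × 17.9) = 0.355 / 2.808 = 0.1264 g VSS/g bCOD.
ΔS = 3420 − 2.89 = 3417 mg/L, so the substrate removal rate is 1100 × 3417/1000 = 3759 kg bCOD/d.
Net biomass production P_X = Y_obs × Q·(S₀ − S) = 0.1264 × 3759 = 475.2 kg VSS/d.

P_X ≈ 475 kg VSS/d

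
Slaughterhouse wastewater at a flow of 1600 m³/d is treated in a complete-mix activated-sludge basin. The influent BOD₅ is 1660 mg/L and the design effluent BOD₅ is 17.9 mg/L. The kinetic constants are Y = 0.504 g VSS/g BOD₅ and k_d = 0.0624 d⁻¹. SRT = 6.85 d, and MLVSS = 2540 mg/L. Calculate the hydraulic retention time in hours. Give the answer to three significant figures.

τ ≈ 37.5 h

Rearranging the biomass balance for a CMAS with decay, V = Y·Q·ΔS·θ_c / [X·(1+k_d θ_c)] = 0.504 × 1600 × (1660 − 17.9) × 6.85 / [2540 × (1 + 0.0624 × 6.85)] = 9.07×10^6 / 3626 = 2502 m³.
HRT = V/Q = 2502 m³ / 1600 m³·d⁻¹ = 1.564 d × 24 = 37.53 h.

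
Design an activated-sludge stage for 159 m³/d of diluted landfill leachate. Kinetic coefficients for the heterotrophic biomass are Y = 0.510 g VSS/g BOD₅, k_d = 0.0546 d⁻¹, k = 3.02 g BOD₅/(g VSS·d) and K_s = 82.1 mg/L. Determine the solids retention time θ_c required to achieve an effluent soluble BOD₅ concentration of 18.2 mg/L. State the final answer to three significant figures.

θ_c ≈ 4.45 d

From 1/θ_c = Y·k·S/(K_s + S) − k_d: Y·k·S/(K_s+S) = 0.510 × 3.02 × 18.2 / (82.1 + 18.2) = 0.2795 d⁻¹.
θ_c = 1/(μ − k_d) = 1/(0.2795 − 0.0546) = 1/0.2249 = 4.447 d.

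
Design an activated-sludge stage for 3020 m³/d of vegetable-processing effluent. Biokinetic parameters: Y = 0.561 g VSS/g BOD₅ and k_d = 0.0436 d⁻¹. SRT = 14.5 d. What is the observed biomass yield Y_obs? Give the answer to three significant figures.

Y_obs ≈ 0.344 g VSS/g BOD₅

Y_obs = Y / (1 + k_d θ_c) = 0.561 / (1 + 0.0436 × 14.5) = 0.561 / 1.632 = 0.3437.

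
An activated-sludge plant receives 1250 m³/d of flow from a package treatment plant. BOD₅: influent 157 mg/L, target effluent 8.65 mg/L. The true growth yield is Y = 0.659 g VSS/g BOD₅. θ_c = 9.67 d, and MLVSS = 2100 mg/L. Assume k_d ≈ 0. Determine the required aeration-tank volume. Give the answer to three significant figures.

V ≈ 563 m³

With k_d = 0 the design equation reduces to V = Y Q (S₀−S) θ_c / X = 0.659 × 1250 × (157 − 8.65) × 9.67 / 2100 = 562.7 m³.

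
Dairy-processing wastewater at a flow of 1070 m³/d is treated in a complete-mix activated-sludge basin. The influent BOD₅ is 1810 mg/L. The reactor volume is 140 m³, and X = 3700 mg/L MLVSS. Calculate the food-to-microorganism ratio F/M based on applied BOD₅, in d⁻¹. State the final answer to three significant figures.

F/M = applied load / biomass = Q·S₀/(V·X) = 1070 × 1810 / (140.0 × 3700) = 3.739 d⁻¹.

F/M ≈ 3.74 d⁻¹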